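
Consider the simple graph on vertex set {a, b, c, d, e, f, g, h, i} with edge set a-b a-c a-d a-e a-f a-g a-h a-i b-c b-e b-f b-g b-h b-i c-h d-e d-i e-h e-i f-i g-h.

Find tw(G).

3

A width-3 tree decomposition is:
Bags: B1 = {a, b, c, h}  B2 = {a, b, e, h}  B3 = {a, b, e, i}  B4 = {a, d, e, i}  B5 = {a, b, g, h}  B6 = {a, b, f, i}
Tree: B1–B2, B2–B3, B3–B4, B2–B5, B3–B6
Each bag holds 4 vertices, so the decomposition has width 3, which upper-bounds the treewidth. For the lower bound, the 4 vertices {a, d, e, i} are pairwise adjacent, and any tree decomposition puts a clique entirely inside one bag — forcing width ≥ 3. Therefore the treewidth is 3.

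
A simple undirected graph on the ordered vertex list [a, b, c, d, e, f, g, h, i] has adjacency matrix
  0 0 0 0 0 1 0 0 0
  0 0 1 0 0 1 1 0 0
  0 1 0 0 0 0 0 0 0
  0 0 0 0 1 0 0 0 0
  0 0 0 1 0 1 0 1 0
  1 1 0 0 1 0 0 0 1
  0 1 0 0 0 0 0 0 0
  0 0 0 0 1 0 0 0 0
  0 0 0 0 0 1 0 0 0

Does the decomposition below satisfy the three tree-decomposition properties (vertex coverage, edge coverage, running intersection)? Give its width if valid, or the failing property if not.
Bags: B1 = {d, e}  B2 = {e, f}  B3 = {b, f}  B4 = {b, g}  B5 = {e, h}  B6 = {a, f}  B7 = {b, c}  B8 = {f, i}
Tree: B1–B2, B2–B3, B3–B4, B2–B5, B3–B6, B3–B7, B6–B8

Yes; width 1.

Checking the three conditions: (i) the bags cover all of {a, b, c, d, e, f, g, h, i}; (ii) for each edge, some bag contains both endpoints; (iii) the bags containing any fixed vertex form a subtree. All hold, so the decomposition is valid with width 2 − 1 = 1.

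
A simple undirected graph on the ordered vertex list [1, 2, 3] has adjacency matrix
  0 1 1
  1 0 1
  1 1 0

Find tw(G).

2

A width-2 tree decomposition is:
Bags: B1 = {1, 2, 3}
Tree: (single bag)
With just one bag of size 3, the width is 3 − 1 = 2, so tw(G) ≤ 2. On the other hand G contains the 3-clique {1, 2, 3}. A clique must lie in a single bag of any decomposition, so no decomposition can have width below 2. The upper and lower bounds meet at 2, so that is the treewidth.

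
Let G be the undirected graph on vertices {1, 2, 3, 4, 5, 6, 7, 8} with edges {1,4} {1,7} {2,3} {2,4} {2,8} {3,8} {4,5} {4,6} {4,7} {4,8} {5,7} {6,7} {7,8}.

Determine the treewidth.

A width-2 tree decomposition is:
Bags: B1 = {2, 3, 8}  B2 = {2, 4, 8}  B3 = {4, 7, 8}  B4 = {1, 4, 7}  B5 = {4, 6, 7}  B6 = {4, 5, 7}
Tree: B1–B2, B2–B3, B3–B4, B4–B5, B4–B6
The largest bag has 3 vertices, giving width 2; this decomposition certifies tw(G) ≤ 2. On the other hand G contains the 3-clique {2, 3, 8}. A clique must lie in a single bag of any decomposition, so no decomposition can have width below 2. Hence tw(G) = 2 exactly.

2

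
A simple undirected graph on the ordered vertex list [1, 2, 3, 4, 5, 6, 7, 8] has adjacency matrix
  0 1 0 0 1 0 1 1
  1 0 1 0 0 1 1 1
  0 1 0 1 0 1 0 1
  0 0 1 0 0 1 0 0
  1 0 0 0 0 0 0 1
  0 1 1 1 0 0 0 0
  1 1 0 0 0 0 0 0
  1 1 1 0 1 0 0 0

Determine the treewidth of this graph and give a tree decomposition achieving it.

Treewidth 2.
One such decomposition:
Bags: B1 = {1, 2, 7}  B2 = {1, 2, 8}  B3 = {2, 3, 8}  B4 = {2, 3, 6}  B5 = {1, 5, 8}  B6 = {3, 4, 6}
Tree: B1–B2, B2–B3, B3–B4, B2–B5, B4–B6

Every bag has size at most 3, so the width is 3 − 1 = 2 and tw(G) ≤ 2. On the other hand G contains the 3-clique {1, 2, 8}. A clique must lie in a single bag of any decomposition, so no decomposition can have width below 2. Therefore the treewidth is 2.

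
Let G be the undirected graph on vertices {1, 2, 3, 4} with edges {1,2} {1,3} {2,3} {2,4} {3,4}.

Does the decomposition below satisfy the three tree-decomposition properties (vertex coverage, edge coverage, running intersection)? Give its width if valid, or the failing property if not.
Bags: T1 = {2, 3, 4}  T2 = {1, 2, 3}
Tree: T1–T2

Every vertex of G appears in some bag (union = {1, 2, 3, 4}); every edge is covered by a bag; and for each vertex v the set of bags containing v is connected in the bag tree. The decomposition is therefore valid. The largest bag has 3 vertices, so the width is 2.

Yes; width 2.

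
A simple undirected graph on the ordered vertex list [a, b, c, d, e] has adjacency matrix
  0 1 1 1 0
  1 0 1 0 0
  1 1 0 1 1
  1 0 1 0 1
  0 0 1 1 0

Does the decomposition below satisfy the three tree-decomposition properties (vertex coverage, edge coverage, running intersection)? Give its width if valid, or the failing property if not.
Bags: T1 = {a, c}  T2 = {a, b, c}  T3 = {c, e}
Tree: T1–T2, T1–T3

No — vertex d appears in no bag.

A tree decomposition must satisfy three properties: every vertex lies in some bag; for every edge, both endpoints lie together in some bag; and for every vertex, the bags containing it form a connected subtree. Here vertex d appears in no bag, so the decomposition is invalid.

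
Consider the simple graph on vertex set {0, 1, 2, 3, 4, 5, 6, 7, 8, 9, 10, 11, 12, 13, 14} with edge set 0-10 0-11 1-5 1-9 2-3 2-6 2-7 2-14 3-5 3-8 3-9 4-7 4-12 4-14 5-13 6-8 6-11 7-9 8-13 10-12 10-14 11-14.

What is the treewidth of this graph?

3

A width-3 tree decomposition is:
Bags: B1 = {0, 4, 10, 12}  B2 = {0, 4, 10, 14}  B3 = {0, 4, 11, 14}  B4 = {4, 7, 11, 14}  B5 = {2, 7, 11, 14}  B6 = {2, 6, 7, 11}  B7 = {2, 6, 7, 9}  B8 = {2, 3, 6, 9}  B9 = {3, 6, 8, 9}  B10 = {1, 3, 8, 9}  B11 = {1, 3, 5, 8}  B12 = {1, 5, 8, 13}
Tree: B1–B2, B2–B3, B3–B4, B4–B5, B5–B6, B6–B7, B7–B8, B8–B9, B9–B10, B10–B11, B11–B12
Each bag holds 4 vertices, so the decomposition has width 3, which upper-bounds the treewidth. For the lower bound: the 4 vertex sets {0,10,12}, {4}, {14}, {2,6,7,11} are disjoint, each induces a connected subgraph, and every pair is joined by at least one edge of G. Contracting each set to a single vertex therefore yields K_{4} as a minor, and since treewidth is minor-monotone, tw(G) ≥ tw(K_{4}) = 3. Combining the bounds, tw(G) = 3.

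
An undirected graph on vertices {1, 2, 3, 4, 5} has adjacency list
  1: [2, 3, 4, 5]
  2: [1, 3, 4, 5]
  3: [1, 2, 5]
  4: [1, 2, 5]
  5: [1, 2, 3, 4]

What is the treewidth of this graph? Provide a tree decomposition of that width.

Treewidth 3.
One optimal decomposition is:
Bags: B1 = {1, 2, 4, 5}  B2 = {1, 2, 3, 5}
Tree: B1–B2

Each bag holds 4 vertices, so the decomposition has width 3, which upper-bounds the treewidth. On the other hand G contains the 4-clique {1, 2, 3, 5}. A clique must lie in a single bag of any decomposition, so no decomposition can have width below 3. Hence tw(G) = 3 exactly.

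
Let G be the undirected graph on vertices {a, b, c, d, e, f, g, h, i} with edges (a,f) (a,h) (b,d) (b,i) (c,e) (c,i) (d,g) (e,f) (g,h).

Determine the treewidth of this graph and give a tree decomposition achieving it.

Treewidth 2.
One optimal decomposition is:
Bags: B1 = {b, d, i}  B2 = {d, g, i}  B3 = {g, h, i}  B4 = {a, h, i}  B5 = {a, f, i}  B6 = {e, f, i}  B7 = {c, e, i}
Tree: B1–B2, B2–B3, B3–B4, B4–B5, B5–B6, B6–B7

The largest bag has 3 vertices, giving width 2; this decomposition certifies tw(G) ≤ 2. For the lower bound, G contains the cycle i–b–d–g–h–a–f–e–c–i, so G is not a forest; only forests have treewidth ≤ 1, hence tw(G) ≥ 2. Combining the bounds, tw(G) = 2.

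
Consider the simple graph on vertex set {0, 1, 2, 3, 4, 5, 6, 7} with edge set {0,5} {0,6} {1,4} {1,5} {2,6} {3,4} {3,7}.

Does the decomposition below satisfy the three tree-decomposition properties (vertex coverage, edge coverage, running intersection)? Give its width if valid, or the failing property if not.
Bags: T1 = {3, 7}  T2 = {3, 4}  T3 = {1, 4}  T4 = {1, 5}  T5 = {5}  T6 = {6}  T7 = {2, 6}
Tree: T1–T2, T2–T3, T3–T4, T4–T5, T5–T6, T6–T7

A tree decomposition must satisfy three properties: every vertex lies in some bag; for every edge, both endpoints lie together in some bag; and for every vertex, the bags containing it form a connected subtree. Here vertex 0 appears in no bag, so the decomposition is invalid.

No — vertex 0 appears in no bag.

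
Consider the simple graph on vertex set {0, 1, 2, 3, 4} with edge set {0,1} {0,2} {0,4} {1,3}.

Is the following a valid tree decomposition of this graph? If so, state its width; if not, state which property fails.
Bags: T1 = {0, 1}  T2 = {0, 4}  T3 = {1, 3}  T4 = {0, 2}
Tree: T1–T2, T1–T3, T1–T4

Yes; width 1.

Vertex coverage: the bags together contain {0, 1, 2, 3, 4}, the full vertex set. Edge coverage: each edge of G has both endpoints in at least one bag. Running intersection: for every vertex, the bags containing it form a connected subtree. All three properties hold, so this is a valid tree decomposition of width max|bag| − 1 = 1, and hence tw(G) ≤ 1.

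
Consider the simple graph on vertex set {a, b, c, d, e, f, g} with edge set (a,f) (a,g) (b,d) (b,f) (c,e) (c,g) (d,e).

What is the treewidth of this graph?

2

A width-2 tree decomposition is:
Bags: B1 = {a, b, f}  B2 = {a, b, g}  B3 = {b, c, g}  B4 = {b, c, e}  B5 = {b, d, e}
Tree: B1–B2, B2–B3, B3–B4, B4–B5
The largest bag has 3 vertices, giving width 2; this decomposition certifies tw(G) ≤ 2. Since b–f–a–g–c–e–d–b is a cycle in G, G is not acyclic. Forests are exactly the graphs of treewidth ≤ 1, so tw(G) ≥ 2. Hence tw(G) = 2 exactly.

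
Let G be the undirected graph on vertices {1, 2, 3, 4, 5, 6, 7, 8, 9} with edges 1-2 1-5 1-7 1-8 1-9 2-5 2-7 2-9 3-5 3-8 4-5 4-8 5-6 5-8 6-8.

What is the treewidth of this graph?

A width-2 tree decomposition is:
Bags: B1 = {1, 2, 5}  B2 = {1, 5, 8}  B3 = {1, 2, 7}  B4 = {3, 5, 8}  B5 = {1, 2, 9}  B6 = {5, 6, 8}  B7 = {4, 5, 8}
Tree: B1–B2, B1–B3, B2–B4, B1–B5, B4–B6, B2–B7
The largest bag has 3 vertices, giving width 2; this decomposition certifies tw(G) ≤ 2. For the lower bound, the 3 vertices {1, 2, 9} are pairwise adjacent, and any tree decomposition puts a clique entirely inside one bag — forcing width ≥ 2. Hence tw(G) = 2 exactly.

2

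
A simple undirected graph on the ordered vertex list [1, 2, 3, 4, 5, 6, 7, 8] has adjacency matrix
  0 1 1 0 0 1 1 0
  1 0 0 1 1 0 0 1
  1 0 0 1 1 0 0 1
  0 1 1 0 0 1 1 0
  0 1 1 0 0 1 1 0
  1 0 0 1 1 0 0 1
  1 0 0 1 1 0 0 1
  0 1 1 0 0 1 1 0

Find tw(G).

A width-4 tree decomposition is:
Bags: B1 = {1, 2, 4, 5, 8}  B2 = {1, 4, 5, 6, 8}  B3 = {1, 4, 5, 7, 8}  B4 = {1, 3, 4, 5, 8}
Tree: B1–B2, B2–B3, B3–B4
The largest bag has 5 vertices, giving width 4; this decomposition certifies tw(G) ≤ 4. For the lower bound: the 5 vertex sets {2,5}, {4,6}, {7,8}, {1}, {3} are disjoint, each induces a connected subgraph, and every pair is joined by at least one edge of G. Contracting each set to a single vertex therefore yields K_{5} as a minor, and since treewidth is minor-monotone, tw(G) ≥ tw(K_{5}) = 4. The upper and lower bounds meet at 4, so that is the treewidth.

4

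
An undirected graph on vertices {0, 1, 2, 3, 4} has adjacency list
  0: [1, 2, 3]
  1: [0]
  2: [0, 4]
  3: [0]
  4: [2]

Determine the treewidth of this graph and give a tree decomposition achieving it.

Treewidth 1.
One optimal decomposition is:
Bags: B1 = {0, 1}  B2 = {0, 3}  B3 = {0, 2}  B4 = {2, 4}
Tree: B1–B2, B2–B3, B3–B4

Every bag has size at most 2, so the width is 2 − 1 = 1 and tw(G) ≤ 1. Any graph with an edge has treewidth ≥ 1, and G has the edge 1–0. Combining the bounds, tw(G) = 1.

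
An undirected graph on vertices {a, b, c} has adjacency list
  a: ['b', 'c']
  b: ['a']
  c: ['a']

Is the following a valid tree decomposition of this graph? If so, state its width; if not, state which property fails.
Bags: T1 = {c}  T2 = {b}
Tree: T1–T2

A tree decomposition must satisfy three properties: every vertex lies in some bag; for every edge, both endpoints lie together in some bag; and for every vertex, the bags containing it form a connected subtree. Here vertex a appears in no bag, so the decomposition is invalid.

No — vertex a appears in no bag.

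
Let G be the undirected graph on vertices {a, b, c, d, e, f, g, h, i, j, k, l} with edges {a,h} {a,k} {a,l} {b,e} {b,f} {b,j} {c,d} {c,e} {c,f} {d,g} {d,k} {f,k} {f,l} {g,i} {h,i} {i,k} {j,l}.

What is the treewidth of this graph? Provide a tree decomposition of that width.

Each bag holds 4 vertices, so the decomposition has width 3, which upper-bounds the treewidth. For the lower bound: the 4 vertex sets {g,h,i}, {a}, {k}, {c,d,f,l} are disjoint, each induces a connected subgraph, and every pair is joined by at least one edge of G. Contracting each set to a single vertex therefore yields K_{4} as a minor, and since treewidth is minor-monotone, tw(G) ≥ tw(K_{4}) = 3. Therefore the treewidth is 3.

Treewidth 3.
One such decomposition:
Bags: B1 = {a, g, h, i}  B2 = {a, g, i, k}  B3 = {a, d, g, k}  B4 = {a, d, k, l}  B5 = {d, f, k, l}  B6 = {c, d, f, l}  B7 = {c, f, j, l}  B8 = {b, c, f, j}  B9 = {b, c, e, j}
Tree: B1–B2, B2–B3, B3–B4, B4–B5, B5–B6, B6–B7, B7–B8, B8–B9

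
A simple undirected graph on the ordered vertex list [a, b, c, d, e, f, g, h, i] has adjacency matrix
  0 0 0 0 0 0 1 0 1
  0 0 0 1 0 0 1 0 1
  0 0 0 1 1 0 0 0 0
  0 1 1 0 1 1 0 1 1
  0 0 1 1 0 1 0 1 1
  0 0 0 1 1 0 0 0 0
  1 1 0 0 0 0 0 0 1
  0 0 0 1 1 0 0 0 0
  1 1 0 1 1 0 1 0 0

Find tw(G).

2

A width-2 tree decomposition is:
Bags: B1 = {b, d, i}  B2 = {b, g, i}  B3 = {d, e, i}  B4 = {c, d, e}  B5 = {d, e, h}  B6 = {d, e, f}  B7 = {a, g, i}
Tree: B1–B2, B1–B3, B3–B4, B4–B5, B4–B6, B2–B7
The largest bag has 3 vertices, giving width 2; this decomposition certifies tw(G) ≤ 2. Conversely, {d, e, h} is a clique of size 3, and the vertices of any clique must share a bag in every tree decomposition; so some bag has ≥ 3 vertices and tw(G) ≥ 2. The upper and lower bounds meet at 2, so that is the treewidth.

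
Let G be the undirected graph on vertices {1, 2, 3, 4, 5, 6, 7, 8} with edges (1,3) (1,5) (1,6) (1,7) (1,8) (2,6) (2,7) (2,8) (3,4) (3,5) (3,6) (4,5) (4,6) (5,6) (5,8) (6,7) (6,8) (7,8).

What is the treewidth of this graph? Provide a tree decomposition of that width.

Treewidth 3.
Bags: B1 = {1, 3, 5, 6}  B2 = {1, 5, 6, 8}  B3 = {1, 6, 7, 8}  B4 = {3, 4, 5, 6}  B5 = {2, 6, 7, 8}
Tree: B1–B2, B2–B3, B1–B4, B3–B5

The largest bag has 4 vertices, giving width 3; this decomposition certifies tw(G) ≤ 3. For the lower bound, the 4 vertices {1, 5, 6, 8} are pairwise adjacent, and any tree decomposition puts a clique entirely inside one bag — forcing width ≥ 3. The upper and lower bounds meet at 3, so that is the treewidth.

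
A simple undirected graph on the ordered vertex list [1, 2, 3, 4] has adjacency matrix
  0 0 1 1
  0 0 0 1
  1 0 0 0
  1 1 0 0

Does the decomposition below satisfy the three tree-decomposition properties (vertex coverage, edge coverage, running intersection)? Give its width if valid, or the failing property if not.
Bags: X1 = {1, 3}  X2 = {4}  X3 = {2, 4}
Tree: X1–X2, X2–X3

A tree decomposition must satisfy three properties: every vertex lies in some bag; for every edge, both endpoints lie together in some bag; and for every vertex, the bags containing it form a connected subtree. Here edge (1,4) lies in no bag, so the decomposition is invalid.

No — edge (1,4) lies in no bag.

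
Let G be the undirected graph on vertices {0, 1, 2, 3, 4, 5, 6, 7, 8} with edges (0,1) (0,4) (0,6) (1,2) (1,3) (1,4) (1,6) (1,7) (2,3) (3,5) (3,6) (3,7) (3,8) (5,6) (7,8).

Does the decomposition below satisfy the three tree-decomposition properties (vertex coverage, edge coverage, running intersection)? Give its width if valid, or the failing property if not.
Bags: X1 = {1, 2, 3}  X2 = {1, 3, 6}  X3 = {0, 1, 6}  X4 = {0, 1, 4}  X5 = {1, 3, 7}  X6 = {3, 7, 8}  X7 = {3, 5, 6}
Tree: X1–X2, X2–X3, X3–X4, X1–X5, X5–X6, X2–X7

Yes; width 2.

Every vertex of G appears in some bag (union = {0, 1, 2, 3, 4, 5, 6, 7, 8}); every edge is covered by a bag; and for each vertex v the set of bags containing v is connected in the bag tree. The decomposition is therefore valid. The largest bag has 3 vertices, so the width is 2.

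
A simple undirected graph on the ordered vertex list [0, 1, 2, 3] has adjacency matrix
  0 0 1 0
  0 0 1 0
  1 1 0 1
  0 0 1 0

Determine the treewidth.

A width-1 tree decomposition is:
Bags: B1 = {2, 3}  B2 = {1, 2}  B3 = {0, 2}
Tree: B1–B2, B2–B3
Every bag has size at most 2, so the width is 2 − 1 = 1 and tw(G) ≤ 1. Any graph with an edge has treewidth ≥ 1, and G has the edge 2–3. Hence tw(G) = 1 exactly.

1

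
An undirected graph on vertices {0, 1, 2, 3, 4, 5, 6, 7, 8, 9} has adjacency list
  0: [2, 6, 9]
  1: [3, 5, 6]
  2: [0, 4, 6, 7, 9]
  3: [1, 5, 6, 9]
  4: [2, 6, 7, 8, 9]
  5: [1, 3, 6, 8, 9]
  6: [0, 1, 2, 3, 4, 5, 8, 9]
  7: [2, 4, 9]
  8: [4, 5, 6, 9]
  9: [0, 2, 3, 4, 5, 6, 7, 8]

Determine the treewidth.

A width-3 tree decomposition is:
Bags: B1 = {4, 6, 8, 9}  B2 = {2, 4, 6, 9}  B3 = {5, 6, 8, 9}  B4 = {2, 4, 7, 9}  B5 = {3, 5, 6, 9}  B6 = {1, 3, 5, 6}  B7 = {0, 2, 6, 9}
Tree: B1–B2, B1–B3, B2–B4, B3–B5, B5–B6, B2–B7
The largest bag has 4 vertices, giving width 3; this decomposition certifies tw(G) ≤ 3. On the other hand G contains the 4-clique {1, 3, 5, 6}. A clique must lie in a single bag of any decomposition, so no decomposition can have width below 3. Hence tw(G) = 3 exactly.

3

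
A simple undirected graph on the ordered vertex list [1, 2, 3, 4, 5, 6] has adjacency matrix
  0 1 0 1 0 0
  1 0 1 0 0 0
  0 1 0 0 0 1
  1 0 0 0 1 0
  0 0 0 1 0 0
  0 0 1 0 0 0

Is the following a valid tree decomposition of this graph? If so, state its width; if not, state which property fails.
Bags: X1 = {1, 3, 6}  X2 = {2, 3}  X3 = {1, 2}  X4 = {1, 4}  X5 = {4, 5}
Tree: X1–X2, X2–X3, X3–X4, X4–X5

No — bags containing vertex 1 are not connected in the tree.

A tree decomposition must satisfy three properties: every vertex lies in some bag; for every edge, both endpoints lie together in some bag; and for every vertex, the bags containing it form a connected subtree. Here bags containing vertex 1 are not connected in the tree, so the decomposition is invalid.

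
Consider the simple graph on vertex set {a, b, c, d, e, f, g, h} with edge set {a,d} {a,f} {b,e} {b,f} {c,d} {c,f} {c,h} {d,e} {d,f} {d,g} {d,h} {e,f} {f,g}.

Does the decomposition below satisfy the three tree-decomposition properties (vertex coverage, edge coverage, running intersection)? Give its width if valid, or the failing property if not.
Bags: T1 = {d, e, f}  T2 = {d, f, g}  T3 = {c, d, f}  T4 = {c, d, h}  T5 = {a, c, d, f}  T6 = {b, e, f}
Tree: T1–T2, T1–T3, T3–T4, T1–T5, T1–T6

No — bags containing vertex c are not connected in the tree.

A tree decomposition must satisfy three properties: every vertex lies in some bag; for every edge, both endpoints lie together in some bag; and for every vertex, the bags containing it form a connected subtree. Here bags containing vertex c are not connected in the tree, so the decomposition is invalid.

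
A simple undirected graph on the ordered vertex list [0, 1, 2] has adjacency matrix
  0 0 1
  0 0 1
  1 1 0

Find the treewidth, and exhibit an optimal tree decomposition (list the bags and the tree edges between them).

Every bag has size at most 2, so the width is 2 − 1 = 1 and tw(G) ≤ 1. Since G has at least one edge (e.g. 2–1), it is not an edgeless graph, so tw(G) ≥ 1. Combining the bounds, tw(G) = 1.

Treewidth 1.
One such decomposition:
Bags: B1 = {1, 2}  B2 = {0, 2}
Tree: B1–B2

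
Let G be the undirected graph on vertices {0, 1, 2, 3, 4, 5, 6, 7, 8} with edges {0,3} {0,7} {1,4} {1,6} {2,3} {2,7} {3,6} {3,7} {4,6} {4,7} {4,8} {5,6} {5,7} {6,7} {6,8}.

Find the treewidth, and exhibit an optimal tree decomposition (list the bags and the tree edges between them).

Each bag holds 3 vertices, so the decomposition has width 2, which upper-bounds the treewidth. On the other hand G contains the 3-clique {0, 3, 7}. A clique must lie in a single bag of any decomposition, so no decomposition can have width below 2. Hence tw(G) = 2 exactly.

Treewidth 2.
One optimal decomposition is:
Bags: B1 = {3, 6, 7}  B2 = {4, 6, 7}  B3 = {2, 3, 7}  B4 = {5, 6, 7}  B5 = {0, 3, 7}  B6 = {4, 6, 8}  B7 = {1, 4, 6}
Tree: B1–B2, B1–B3, B1–B4, B1–B5, B2–B6, B6–B7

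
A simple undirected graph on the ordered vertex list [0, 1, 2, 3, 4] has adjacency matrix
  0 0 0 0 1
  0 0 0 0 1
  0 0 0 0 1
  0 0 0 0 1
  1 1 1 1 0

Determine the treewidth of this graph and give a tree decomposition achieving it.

The largest bag has 2 vertices, giving width 1; this decomposition certifies tw(G) ≤ 1. Any graph with an edge has treewidth ≥ 1, and G has the edge 4–0. The upper and lower bounds meet at 1, so that is the treewidth.

Treewidth 1.
One such decomposition:
Bags: B1 = {0, 4}  B2 = {2, 4}  B3 = {3, 4}  B4 = {1, 4}
Tree: B1–B2, B2–B3, B1–B4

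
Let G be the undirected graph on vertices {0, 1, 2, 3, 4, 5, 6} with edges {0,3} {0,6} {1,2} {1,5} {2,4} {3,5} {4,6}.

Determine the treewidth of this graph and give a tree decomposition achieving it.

Treewidth 2.
One optimal decomposition is:
Bags: B1 = {0, 3, 6}  B2 = {3, 4, 6}  B3 = {2, 3, 4}  B4 = {1, 2, 3}  B5 = {1, 3, 5}
Tree: B1–B2, B2–B3, B3–B4, B4–B5

Each bag holds 3 vertices, so the decomposition has width 2, which upper-bounds the treewidth. The edges 3–0–6–4–2–1–5–3 form a cycle, so G is not a tree and its treewidth is at least 2. Therefore the treewidth is 2.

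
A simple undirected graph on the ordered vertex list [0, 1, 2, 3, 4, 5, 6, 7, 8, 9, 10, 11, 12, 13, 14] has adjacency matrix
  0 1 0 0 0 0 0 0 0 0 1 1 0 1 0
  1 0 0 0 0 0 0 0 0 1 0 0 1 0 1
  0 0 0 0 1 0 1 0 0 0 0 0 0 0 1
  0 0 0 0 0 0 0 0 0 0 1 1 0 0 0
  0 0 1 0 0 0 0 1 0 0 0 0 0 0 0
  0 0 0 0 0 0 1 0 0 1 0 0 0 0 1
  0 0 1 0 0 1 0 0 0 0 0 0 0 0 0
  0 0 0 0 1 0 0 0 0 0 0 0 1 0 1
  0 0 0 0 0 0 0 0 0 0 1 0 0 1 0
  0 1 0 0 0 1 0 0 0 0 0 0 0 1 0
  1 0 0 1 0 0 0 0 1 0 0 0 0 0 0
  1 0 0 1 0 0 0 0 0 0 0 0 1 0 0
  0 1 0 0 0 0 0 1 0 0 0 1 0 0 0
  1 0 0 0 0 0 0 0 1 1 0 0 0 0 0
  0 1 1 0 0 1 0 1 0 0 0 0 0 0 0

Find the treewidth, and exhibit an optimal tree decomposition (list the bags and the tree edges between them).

Treewidth 3.
One optimal decomposition is:
Bags: B1 = {2, 4, 5, 6}  B2 = {2, 4, 5, 14}  B3 = {4, 5, 7, 14}  B4 = {5, 7, 9, 14}  B5 = {1, 7, 9, 14}  B6 = {1, 7, 9, 12}  B7 = {1, 9, 12, 13}  B8 = {0, 1, 12, 13}  B9 = {0, 11, 12, 13}  B10 = {0, 8, 11, 13}  B11 = {0, 8, 10, 11}  B12 = {3, 8, 10, 11}
Tree: B1–B2, B2–B3, B3–B4, B4–B5, B5–B6, B6–B7, B7–B8, B8–B9, B9–B10, B10–B11, B11–B12

The largest bag has 4 vertices, giving width 3; this decomposition certifies tw(G) ≤ 3. For the lower bound: the 4 vertex sets {2,4,6}, {5}, {14}, {1,7,9,12} are disjoint, each induces a connected subgraph, and every pair is joined by at least one edge of G. Contracting each set to a single vertex therefore yields K_{4} as a minor, and since treewidth is minor-monotone, tw(G) ≥ tw(K_{4}) = 3. Therefore the treewidth is 3.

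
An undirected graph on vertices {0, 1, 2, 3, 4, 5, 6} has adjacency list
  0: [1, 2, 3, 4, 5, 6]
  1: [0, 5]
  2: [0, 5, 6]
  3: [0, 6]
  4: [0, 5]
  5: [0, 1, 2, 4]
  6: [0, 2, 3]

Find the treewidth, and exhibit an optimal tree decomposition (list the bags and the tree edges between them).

Each bag holds 3 vertices, so the decomposition has width 2, which upper-bounds the treewidth. Conversely, {0, 3, 6} is a clique of size 3, and the vertices of any clique must share a bag in every tree decomposition; so some bag has ≥ 3 vertices and tw(G) ≥ 2. The upper and lower bounds meet at 2, so that is the treewidth.

Treewidth 2.
Bags: B1 = {0, 3, 6}  B2 = {0, 2, 6}  B3 = {0, 2, 5}  B4 = {0, 1, 5}  B5 = {0, 4, 5}
Tree: B1–B2, B2–B3, B3–B4, B3–B5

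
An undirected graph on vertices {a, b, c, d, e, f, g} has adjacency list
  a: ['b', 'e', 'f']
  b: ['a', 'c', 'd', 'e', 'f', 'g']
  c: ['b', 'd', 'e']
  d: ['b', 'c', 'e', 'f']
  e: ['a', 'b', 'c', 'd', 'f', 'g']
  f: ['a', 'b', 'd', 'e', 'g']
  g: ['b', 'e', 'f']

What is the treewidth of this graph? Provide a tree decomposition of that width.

Treewidth 3.
One optimal decomposition is:
Bags: B1 = {b, e, f, g}  B2 = {b, d, e, f}  B3 = {a, b, e, f}  B4 = {b, c, d, e}
Tree: B1–B2, B1–B3, B2–B4

Every bag has size at most 4, so the width is 4 − 1 = 3 and tw(G) ≤ 3. Conversely, {b, c, d, e} is a clique of size 4, and the vertices of any clique must share a bag in every tree decomposition; so some bag has ≥ 4 vertices and tw(G) ≥ 3. Hence tw(G) = 3 exactly.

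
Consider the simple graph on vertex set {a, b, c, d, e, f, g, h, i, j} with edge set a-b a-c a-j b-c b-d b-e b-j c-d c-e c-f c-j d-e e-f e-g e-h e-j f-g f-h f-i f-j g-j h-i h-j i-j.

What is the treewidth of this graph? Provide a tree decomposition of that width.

Treewidth 3.
Bags: B1 = {f, h, i, j}  B2 = {e, f, h, j}  B3 = {c, e, f, j}  B4 = {b, c, e, j}  B5 = {a, b, c, j}  B6 = {b, c, d, e}  B7 = {e, f, g, j}
Tree: B1–B2, B2–B3, B3–B4, B4–B5, B4–B6, B2–B7

The largest bag has 4 vertices, giving width 3; this decomposition certifies tw(G) ≤ 3. For the lower bound, the 4 vertices {b, c, d, e} are pairwise adjacent, and any tree decomposition puts a clique entirely inside one bag — forcing width ≥ 3. The upper and lower bounds meet at 3, so that is the treewidth.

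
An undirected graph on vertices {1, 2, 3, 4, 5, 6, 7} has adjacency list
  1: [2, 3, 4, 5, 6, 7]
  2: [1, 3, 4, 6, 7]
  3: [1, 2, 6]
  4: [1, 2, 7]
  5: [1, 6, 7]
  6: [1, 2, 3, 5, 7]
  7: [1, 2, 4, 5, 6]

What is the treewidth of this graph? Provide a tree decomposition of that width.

Each bag holds 4 vertices, so the decomposition has width 3, which upper-bounds the treewidth. For the lower bound, the 4 vertices {1, 2, 4, 7} are pairwise adjacent, and any tree decomposition puts a clique entirely inside one bag — forcing width ≥ 3. Hence tw(G) = 3 exactly.

Treewidth 3.
One optimal decomposition is:
Bags: B1 = {1, 2, 6, 7}  B2 = {1, 5, 6, 7}  B3 = {1, 2, 4, 7}  B4 = {1, 2, 3, 6}
Tree: B1–B2, B1–B3, B1–B4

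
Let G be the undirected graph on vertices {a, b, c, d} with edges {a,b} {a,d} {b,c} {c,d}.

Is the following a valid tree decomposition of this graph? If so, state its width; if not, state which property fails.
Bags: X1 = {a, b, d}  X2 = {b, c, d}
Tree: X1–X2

Checking the three conditions: (i) the bags cover all of {a, b, c, d}; (ii) for each edge, some bag contains both endpoints; (iii) the bags containing any fixed vertex form a subtree. All hold, so the decomposition is valid with width 3 − 1 = 2.

Yes; width 2.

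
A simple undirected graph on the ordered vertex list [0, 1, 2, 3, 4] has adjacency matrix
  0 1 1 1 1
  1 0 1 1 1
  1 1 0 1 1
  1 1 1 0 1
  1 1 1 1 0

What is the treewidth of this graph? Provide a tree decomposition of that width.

Treewidth 4.
One optimal decomposition is:
Bags: B1 = {0, 1, 2, 3, 4}
Tree: (single bag)

With just one bag of size 5, the width is 5 − 1 = 4, so tw(G) ≤ 4. On the other hand G contains the 5-clique {0, 1, 2, 3, 4}. A clique must lie in a single bag of any decomposition, so no decomposition can have width below 4. Combining the bounds, tw(G) = 4.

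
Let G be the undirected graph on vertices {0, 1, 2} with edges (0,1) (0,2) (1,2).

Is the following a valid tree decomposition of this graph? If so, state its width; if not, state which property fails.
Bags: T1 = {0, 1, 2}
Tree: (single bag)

Yes; width 2.

Vertex coverage: the bags together contain {0, 1, 2}, the full vertex set. Edge coverage: each edge of G has both endpoints in at least one bag. Running intersection: for every vertex, the bags containing it form a connected subtree. All three properties hold, so this is a valid tree decomposition of width max|bag| − 1 = 2, and hence tw(G) ≤ 2.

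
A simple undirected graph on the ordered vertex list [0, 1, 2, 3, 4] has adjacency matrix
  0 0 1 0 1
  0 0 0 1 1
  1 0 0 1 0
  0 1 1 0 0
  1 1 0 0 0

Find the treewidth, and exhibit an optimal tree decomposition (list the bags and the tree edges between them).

Treewidth 2.
Bags: B1 = {0, 2, 3}  B2 = {0, 3, 4}  B3 = {1, 3, 4}
Tree: B1–B2, B2–B3

The largest bag has 3 vertices, giving width 2; this decomposition certifies tw(G) ≤ 2. For the lower bound, G contains the cycle 3–2–0–4–1–3, so G is not a forest; only forests have treewidth ≤ 1, hence tw(G) ≥ 2. The upper and lower bounds meet at 2, so that is the treewidth.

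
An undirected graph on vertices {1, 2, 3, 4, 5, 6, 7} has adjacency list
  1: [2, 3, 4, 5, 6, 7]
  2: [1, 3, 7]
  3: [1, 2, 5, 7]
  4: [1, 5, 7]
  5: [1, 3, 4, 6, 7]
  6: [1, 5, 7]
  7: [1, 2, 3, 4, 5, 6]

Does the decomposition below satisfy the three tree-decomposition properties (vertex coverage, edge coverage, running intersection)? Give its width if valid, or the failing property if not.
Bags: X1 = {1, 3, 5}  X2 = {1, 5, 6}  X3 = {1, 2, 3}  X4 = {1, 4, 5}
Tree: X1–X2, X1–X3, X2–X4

A tree decomposition must satisfy three properties: every vertex lies in some bag; for every edge, both endpoints lie together in some bag; and for every vertex, the bags containing it form a connected subtree. Here vertex 7 appears in no bag, so the decomposition is invalid.

No — vertex 7 appears in no bag.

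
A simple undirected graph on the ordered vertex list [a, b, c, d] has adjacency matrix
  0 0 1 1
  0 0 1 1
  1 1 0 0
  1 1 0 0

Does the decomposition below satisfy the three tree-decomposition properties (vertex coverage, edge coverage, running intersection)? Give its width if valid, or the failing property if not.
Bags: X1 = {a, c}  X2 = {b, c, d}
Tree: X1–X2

No — edge (d,a) lies in no bag.

A tree decomposition must satisfy three properties: every vertex lies in some bag; for every edge, both endpoints lie together in some bag; and for every vertex, the bags containing it form a connected subtree. Here edge (d,a) lies in no bag, so the decomposition is invalid.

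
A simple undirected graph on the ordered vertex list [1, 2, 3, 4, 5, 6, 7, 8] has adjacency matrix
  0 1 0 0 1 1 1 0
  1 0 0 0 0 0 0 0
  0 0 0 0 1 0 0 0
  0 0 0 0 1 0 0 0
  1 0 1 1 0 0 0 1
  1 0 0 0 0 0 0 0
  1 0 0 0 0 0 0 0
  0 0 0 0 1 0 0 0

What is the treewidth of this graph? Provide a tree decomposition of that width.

Each bag holds 2 vertices, so the decomposition has width 1, which upper-bounds the treewidth. Any graph with an edge has treewidth ≥ 1, and G has the edge 1–6. Combining the bounds, tw(G) = 1.

Treewidth 1.
Bags: B1 = {1, 6}  B2 = {1, 5}  B3 = {3, 5}  B4 = {1, 7}  B5 = {5, 8}  B6 = {1, 2}  B7 = {4, 5}
Tree: B1–B2, B2–B3, B2–B4, B3–B5, B1–B6, B3–B7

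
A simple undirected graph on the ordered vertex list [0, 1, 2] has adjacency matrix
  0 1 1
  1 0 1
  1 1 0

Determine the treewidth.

2

A width-2 tree decomposition is:
Bags: B1 = {0, 1, 2}
Tree: (single bag)
A single bag containing all 3 vertices is trivially a valid decomposition of width 2. On the other hand G contains the 3-clique {0, 1, 2}. A clique must lie in a single bag of any decomposition, so no decomposition can have width below 2. Hence tw(G) = 2 exactly.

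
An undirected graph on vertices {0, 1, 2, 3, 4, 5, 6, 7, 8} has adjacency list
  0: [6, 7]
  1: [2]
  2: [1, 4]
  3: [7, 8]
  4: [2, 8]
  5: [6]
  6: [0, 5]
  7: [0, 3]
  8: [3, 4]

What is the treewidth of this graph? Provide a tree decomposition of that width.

Each bag holds 2 vertices, so the decomposition has width 1, which upper-bounds the treewidth. Any graph with an edge has treewidth ≥ 1, and G has the edge 5–6. Combining the bounds, tw(G) = 1.

Treewidth 1.
Bags: B1 = {5, 6}  B2 = {0, 6}  B3 = {0, 7}  B4 = {3, 7}  B5 = {3, 8}  B6 = {4, 8}  B7 = {2, 4}  B8 = {1, 2}
Tree: B1–B2, B2–B3, B3–B4, B4–B5, B5–B6, B6–B7, B7–B8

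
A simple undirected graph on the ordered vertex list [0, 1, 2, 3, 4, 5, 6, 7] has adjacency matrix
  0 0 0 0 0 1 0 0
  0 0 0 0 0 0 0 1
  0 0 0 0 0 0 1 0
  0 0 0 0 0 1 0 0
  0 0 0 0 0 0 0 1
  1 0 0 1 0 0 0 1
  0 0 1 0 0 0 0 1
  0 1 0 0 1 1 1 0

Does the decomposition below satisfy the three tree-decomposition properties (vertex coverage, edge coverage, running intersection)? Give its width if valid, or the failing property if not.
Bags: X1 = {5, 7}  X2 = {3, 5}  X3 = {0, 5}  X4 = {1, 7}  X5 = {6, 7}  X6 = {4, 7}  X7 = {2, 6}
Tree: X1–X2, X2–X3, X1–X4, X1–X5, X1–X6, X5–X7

Every vertex of G appears in some bag (union = {0, 1, 2, 3, 4, 5, 6, 7}); every edge is covered by a bag; and for each vertex v the set of bags containing v is connected in the bag tree. The decomposition is therefore valid. The largest bag has 2 vertices, so the width is 1.

Yes; width 1.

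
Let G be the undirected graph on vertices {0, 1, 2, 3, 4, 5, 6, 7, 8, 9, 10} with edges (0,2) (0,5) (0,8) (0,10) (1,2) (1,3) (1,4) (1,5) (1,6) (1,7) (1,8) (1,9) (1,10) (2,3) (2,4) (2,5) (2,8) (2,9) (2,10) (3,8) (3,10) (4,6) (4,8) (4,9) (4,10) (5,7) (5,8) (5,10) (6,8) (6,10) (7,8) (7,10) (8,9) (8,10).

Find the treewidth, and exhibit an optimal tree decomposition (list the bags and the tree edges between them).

Treewidth 4.
Bags: B1 = {1, 2, 5, 8, 10}  B2 = {1, 2, 3, 8, 10}  B3 = {1, 2, 4, 8, 10}  B4 = {0, 2, 5, 8, 10}  B5 = {1, 4, 6, 8, 10}  B6 = {1, 2, 4, 8, 9}  B7 = {1, 5, 7, 8, 10}
Tree: B1–B2, B2–B3, B1–B4, B3–B5, B3–B6, B1–B7

Each bag holds 5 vertices, so the decomposition has width 4, which upper-bounds the treewidth. On the other hand G contains the 5-clique {0, 2, 5, 8, 10}. A clique must lie in a single bag of any decomposition, so no decomposition can have width below 4. Hence tw(G) = 4 exactly.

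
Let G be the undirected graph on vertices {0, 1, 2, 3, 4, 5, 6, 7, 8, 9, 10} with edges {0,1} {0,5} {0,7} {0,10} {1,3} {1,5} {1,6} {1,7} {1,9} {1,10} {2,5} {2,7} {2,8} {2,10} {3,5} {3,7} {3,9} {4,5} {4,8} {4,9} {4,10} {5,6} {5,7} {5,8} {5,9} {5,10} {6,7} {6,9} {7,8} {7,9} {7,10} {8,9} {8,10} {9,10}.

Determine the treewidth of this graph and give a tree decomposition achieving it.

The largest bag has 5 vertices, giving width 4; this decomposition certifies tw(G) ≤ 4. Conversely, {4, 5, 8, 9, 10} is a clique of size 5, and the vertices of any clique must share a bag in every tree decomposition; so some bag has ≥ 5 vertices and tw(G) ≥ 4. Combining the bounds, tw(G) = 4.

Treewidth 4.
Bags: B1 = {1, 5, 7, 9, 10}  B2 = {5, 7, 8, 9, 10}  B3 = {1, 5, 6, 7, 9}  B4 = {0, 1, 5, 7, 10}  B5 = {4, 5, 8, 9, 10}  B6 = {2, 5, 7, 8, 10}  B7 = {1, 3, 5, 7, 9}
Tree: B1–B2, B1–B3, B1–B4, B2–B5, B2–B6, B3–B7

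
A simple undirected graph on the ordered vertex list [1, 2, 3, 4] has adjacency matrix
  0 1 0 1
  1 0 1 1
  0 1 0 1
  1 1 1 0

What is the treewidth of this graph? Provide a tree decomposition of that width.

Each bag holds 3 vertices, so the decomposition has width 2, which upper-bounds the treewidth. Conversely, {1, 2, 4} is a clique of size 3, and the vertices of any clique must share a bag in every tree decomposition; so some bag has ≥ 3 vertices and tw(G) ≥ 2. The upper and lower bounds meet at 2, so that is the treewidth.

Treewidth 2.
One such decomposition:
Bags: B1 = {2, 3, 4}  B2 = {1, 2, 4}
Tree: B1–B2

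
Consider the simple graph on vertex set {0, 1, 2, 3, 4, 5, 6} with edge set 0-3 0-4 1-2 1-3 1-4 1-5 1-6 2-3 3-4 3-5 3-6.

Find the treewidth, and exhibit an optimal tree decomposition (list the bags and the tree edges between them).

Every bag has size at most 3, so the width is 3 − 1 = 2 and tw(G) ≤ 2. Conversely, {0, 3, 4} is a clique of size 3, and the vertices of any clique must share a bag in every tree decomposition; so some bag has ≥ 3 vertices and tw(G) ≥ 2. Hence tw(G) = 2 exactly.

Treewidth 2.
Bags: B1 = {1, 3, 6}  B2 = {1, 2, 3}  B3 = {1, 3, 4}  B4 = {1, 3, 5}  B5 = {0, 3, 4}
Tree: B1–B2, B1–B3, B3–B4, B3–B5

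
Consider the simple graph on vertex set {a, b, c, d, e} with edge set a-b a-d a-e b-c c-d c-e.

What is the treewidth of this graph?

2

A width-2 tree decomposition is:
Bags: B1 = {a, c, e}  B2 = {a, b, c}  B3 = {a, c, d}
Tree: B1–B2, B2–B3
Every bag has size at most 3, so the width is 3 − 1 = 2 and tw(G) ≤ 2. For the lower bound, G contains the cycle e–a–b–c–e, so G is not a forest; only forests have treewidth ≤ 1, hence tw(G) ≥ 2. The upper and lower bounds meet at 2, so that is the treewidth.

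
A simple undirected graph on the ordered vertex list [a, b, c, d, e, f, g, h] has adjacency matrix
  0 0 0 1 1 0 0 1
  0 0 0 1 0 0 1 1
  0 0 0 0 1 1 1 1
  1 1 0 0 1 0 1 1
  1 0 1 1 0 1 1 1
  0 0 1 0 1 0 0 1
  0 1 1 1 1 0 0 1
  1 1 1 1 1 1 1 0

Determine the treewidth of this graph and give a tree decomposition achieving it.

Treewidth 3.
One such decomposition:
Bags: B1 = {c, e, f, h}  B2 = {c, e, g, h}  B3 = {d, e, g, h}  B4 = {b, d, g, h}  B5 = {a, d, e, h}
Tree: B1–B2, B2–B3, B3–B4, B3–B5

Each bag holds 4 vertices, so the decomposition has width 3, which upper-bounds the treewidth. Conversely, {d, e, g, h} is a clique of size 4, and the vertices of any clique must share a bag in every tree decomposition; so some bag has ≥ 4 vertices and tw(G) ≥ 3. The upper and lower bounds meet at 3, so that is the treewidth.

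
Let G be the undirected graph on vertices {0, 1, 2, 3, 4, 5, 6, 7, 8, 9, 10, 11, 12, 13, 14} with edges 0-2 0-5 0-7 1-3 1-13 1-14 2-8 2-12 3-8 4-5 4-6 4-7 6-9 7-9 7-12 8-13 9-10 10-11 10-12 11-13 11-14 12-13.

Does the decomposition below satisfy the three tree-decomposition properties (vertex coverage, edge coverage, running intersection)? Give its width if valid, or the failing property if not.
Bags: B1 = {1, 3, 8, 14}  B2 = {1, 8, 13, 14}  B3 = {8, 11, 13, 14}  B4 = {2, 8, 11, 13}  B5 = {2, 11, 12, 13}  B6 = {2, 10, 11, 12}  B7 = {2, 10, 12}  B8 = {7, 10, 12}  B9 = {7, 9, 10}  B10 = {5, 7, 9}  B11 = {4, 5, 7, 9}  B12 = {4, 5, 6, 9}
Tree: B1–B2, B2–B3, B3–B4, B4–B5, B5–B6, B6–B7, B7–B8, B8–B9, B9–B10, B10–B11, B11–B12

A tree decomposition must satisfy three properties: every vertex lies in some bag; for every edge, both endpoints lie together in some bag; and for every vertex, the bags containing it form a connected subtree. Here vertex 0 appears in no bag, so the decomposition is invalid.

No — vertex 0 appears in no bag.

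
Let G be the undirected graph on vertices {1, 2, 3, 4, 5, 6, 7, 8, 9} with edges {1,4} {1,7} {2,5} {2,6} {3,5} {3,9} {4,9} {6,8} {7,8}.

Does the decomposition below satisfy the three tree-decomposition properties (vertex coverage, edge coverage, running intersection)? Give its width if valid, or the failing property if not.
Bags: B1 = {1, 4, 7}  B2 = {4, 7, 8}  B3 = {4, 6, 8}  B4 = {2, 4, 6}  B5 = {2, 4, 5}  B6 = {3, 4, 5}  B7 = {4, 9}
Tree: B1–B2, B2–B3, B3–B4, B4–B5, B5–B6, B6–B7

A tree decomposition must satisfy three properties: every vertex lies in some bag; for every edge, both endpoints lie together in some bag; and for every vertex, the bags containing it form a connected subtree. Here edge (3,9) lies in no bag, so the decomposition is invalid.

No — edge (3,9) lies in no bag.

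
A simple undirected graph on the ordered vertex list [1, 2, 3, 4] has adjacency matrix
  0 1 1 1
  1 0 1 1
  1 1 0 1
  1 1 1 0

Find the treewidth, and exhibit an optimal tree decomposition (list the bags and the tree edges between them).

Treewidth 3.
One optimal decomposition is:
Bags: B1 = {1, 2, 3, 4}
Tree: (single bag)

A single bag containing all 4 vertices is trivially a valid decomposition of width 3. Conversely, {1, 2, 3, 4} is a clique of size 4, and the vertices of any clique must share a bag in every tree decomposition; so some bag has ≥ 4 vertices and tw(G) ≥ 3. The upper and lower bounds meet at 3, so that is the treewidth.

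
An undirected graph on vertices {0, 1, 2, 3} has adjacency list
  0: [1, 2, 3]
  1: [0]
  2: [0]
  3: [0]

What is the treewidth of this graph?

A width-1 tree decomposition is:
Bags: B1 = {0, 3}  B2 = {0, 1}  B3 = {0, 2}
Tree: B1–B2, B1–B3
The largest bag has 2 vertices, giving width 1; this decomposition certifies tw(G) ≤ 1. Any graph with an edge has treewidth ≥ 1, and G has the edge 3–0. Combining the bounds, tw(G) = 1.

1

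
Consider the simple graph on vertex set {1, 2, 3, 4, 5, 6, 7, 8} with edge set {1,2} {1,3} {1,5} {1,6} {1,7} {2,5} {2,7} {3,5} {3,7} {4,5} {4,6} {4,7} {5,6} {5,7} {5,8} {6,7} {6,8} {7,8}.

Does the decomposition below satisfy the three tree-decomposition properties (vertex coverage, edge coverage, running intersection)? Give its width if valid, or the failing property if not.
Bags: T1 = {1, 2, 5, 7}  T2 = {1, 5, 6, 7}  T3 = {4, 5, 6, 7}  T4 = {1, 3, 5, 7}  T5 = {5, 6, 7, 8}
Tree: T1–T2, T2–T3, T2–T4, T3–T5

Yes; width 3.

Checking the three conditions: (i) the bags cover all of {1, 2, 3, 4, 5, 6, 7, 8}; (ii) for each edge, some bag contains both endpoints; (iii) the bags containing any fixed vertex form a subtree. All hold, so the decomposition is valid with width 4 − 1 = 3.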